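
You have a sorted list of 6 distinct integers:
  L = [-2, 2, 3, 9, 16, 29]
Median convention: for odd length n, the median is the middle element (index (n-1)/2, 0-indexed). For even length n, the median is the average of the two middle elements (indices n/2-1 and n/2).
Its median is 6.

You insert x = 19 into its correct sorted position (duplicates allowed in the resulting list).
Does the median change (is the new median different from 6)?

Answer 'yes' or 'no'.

Answer: yes

Derivation:
Old median = 6
Insert x = 19
New median = 9
Changed? yes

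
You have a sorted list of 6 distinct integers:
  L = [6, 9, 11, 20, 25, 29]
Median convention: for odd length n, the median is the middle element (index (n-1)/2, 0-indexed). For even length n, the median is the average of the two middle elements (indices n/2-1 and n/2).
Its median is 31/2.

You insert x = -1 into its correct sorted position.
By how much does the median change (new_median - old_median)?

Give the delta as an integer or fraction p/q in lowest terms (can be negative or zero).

Answer: -9/2

Derivation:
Old median = 31/2
After inserting x = -1: new sorted = [-1, 6, 9, 11, 20, 25, 29]
New median = 11
Delta = 11 - 31/2 = -9/2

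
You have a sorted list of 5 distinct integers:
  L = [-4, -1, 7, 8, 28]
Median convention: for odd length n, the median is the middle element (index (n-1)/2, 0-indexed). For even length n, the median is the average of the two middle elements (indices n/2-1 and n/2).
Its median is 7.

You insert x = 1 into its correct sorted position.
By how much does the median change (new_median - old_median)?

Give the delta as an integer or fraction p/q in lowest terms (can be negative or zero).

Old median = 7
After inserting x = 1: new sorted = [-4, -1, 1, 7, 8, 28]
New median = 4
Delta = 4 - 7 = -3

Answer: -3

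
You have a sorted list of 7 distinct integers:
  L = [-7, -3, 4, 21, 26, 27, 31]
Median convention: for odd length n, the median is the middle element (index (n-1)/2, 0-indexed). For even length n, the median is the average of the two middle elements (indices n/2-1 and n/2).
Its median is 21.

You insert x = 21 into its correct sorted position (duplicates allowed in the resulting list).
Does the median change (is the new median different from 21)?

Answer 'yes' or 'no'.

Old median = 21
Insert x = 21
New median = 21
Changed? no

Answer: no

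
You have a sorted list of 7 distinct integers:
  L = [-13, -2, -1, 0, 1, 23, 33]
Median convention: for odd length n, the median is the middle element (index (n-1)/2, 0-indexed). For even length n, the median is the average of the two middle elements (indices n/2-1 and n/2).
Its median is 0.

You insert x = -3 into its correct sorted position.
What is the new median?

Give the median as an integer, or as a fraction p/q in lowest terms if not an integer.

Answer: -1/2

Derivation:
Old list (sorted, length 7): [-13, -2, -1, 0, 1, 23, 33]
Old median = 0
Insert x = -3
Old length odd (7). Middle was index 3 = 0.
New length even (8). New median = avg of two middle elements.
x = -3: 1 elements are < x, 6 elements are > x.
New sorted list: [-13, -3, -2, -1, 0, 1, 23, 33]
New median = -1/2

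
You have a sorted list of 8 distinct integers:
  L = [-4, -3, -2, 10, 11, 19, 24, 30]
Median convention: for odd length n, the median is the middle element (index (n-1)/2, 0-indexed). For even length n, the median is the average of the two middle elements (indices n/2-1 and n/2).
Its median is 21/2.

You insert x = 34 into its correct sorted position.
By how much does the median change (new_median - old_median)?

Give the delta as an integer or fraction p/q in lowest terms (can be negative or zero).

Answer: 1/2

Derivation:
Old median = 21/2
After inserting x = 34: new sorted = [-4, -3, -2, 10, 11, 19, 24, 30, 34]
New median = 11
Delta = 11 - 21/2 = 1/2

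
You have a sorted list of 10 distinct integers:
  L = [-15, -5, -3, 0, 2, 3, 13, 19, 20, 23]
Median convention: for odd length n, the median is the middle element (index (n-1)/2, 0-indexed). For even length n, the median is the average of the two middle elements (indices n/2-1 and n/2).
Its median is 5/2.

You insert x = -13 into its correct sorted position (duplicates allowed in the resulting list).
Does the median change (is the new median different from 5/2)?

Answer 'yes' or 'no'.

Answer: yes

Derivation:
Old median = 5/2
Insert x = -13
New median = 2
Changed? yes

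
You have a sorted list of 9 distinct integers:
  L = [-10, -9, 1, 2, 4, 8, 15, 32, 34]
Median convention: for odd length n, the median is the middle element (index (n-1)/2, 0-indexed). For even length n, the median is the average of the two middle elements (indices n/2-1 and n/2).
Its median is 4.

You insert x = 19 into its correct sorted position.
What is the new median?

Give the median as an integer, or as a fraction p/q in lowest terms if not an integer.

Answer: 6

Derivation:
Old list (sorted, length 9): [-10, -9, 1, 2, 4, 8, 15, 32, 34]
Old median = 4
Insert x = 19
Old length odd (9). Middle was index 4 = 4.
New length even (10). New median = avg of two middle elements.
x = 19: 7 elements are < x, 2 elements are > x.
New sorted list: [-10, -9, 1, 2, 4, 8, 15, 19, 32, 34]
New median = 6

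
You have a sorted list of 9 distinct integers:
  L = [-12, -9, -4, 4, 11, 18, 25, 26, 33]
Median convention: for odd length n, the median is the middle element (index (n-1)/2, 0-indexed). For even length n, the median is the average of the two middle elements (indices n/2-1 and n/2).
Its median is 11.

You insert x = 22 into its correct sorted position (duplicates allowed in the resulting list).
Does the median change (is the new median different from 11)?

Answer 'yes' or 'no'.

Answer: yes

Derivation:
Old median = 11
Insert x = 22
New median = 29/2
Changed? yes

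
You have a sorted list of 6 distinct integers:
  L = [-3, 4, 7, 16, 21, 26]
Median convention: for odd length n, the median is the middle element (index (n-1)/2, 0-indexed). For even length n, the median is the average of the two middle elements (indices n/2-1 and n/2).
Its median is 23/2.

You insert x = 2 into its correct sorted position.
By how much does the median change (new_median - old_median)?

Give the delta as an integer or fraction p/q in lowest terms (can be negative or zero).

Old median = 23/2
After inserting x = 2: new sorted = [-3, 2, 4, 7, 16, 21, 26]
New median = 7
Delta = 7 - 23/2 = -9/2

Answer: -9/2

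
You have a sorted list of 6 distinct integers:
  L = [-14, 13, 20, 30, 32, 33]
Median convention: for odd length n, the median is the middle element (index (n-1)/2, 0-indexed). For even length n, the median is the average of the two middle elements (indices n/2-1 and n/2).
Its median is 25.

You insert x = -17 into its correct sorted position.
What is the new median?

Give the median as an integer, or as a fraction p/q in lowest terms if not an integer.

Answer: 20

Derivation:
Old list (sorted, length 6): [-14, 13, 20, 30, 32, 33]
Old median = 25
Insert x = -17
Old length even (6). Middle pair: indices 2,3 = 20,30.
New length odd (7). New median = single middle element.
x = -17: 0 elements are < x, 6 elements are > x.
New sorted list: [-17, -14, 13, 20, 30, 32, 33]
New median = 20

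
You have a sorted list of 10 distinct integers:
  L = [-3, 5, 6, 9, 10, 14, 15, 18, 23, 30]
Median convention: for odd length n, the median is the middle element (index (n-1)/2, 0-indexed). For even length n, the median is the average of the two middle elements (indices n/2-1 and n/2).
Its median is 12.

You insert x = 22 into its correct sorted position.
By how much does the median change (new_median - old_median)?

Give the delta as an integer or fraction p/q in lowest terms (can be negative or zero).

Old median = 12
After inserting x = 22: new sorted = [-3, 5, 6, 9, 10, 14, 15, 18, 22, 23, 30]
New median = 14
Delta = 14 - 12 = 2

Answer: 2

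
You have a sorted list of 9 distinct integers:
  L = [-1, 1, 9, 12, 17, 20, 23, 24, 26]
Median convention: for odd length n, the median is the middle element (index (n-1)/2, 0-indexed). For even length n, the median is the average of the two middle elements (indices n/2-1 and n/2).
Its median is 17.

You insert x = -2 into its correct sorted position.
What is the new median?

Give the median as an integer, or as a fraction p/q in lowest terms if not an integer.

Answer: 29/2

Derivation:
Old list (sorted, length 9): [-1, 1, 9, 12, 17, 20, 23, 24, 26]
Old median = 17
Insert x = -2
Old length odd (9). Middle was index 4 = 17.
New length even (10). New median = avg of two middle elements.
x = -2: 0 elements are < x, 9 elements are > x.
New sorted list: [-2, -1, 1, 9, 12, 17, 20, 23, 24, 26]
New median = 29/2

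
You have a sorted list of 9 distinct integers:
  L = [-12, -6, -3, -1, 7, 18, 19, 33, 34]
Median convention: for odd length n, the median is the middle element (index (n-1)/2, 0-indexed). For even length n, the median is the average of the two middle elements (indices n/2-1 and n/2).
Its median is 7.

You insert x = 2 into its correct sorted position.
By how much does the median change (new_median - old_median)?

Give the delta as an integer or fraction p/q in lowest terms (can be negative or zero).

Answer: -5/2

Derivation:
Old median = 7
After inserting x = 2: new sorted = [-12, -6, -3, -1, 2, 7, 18, 19, 33, 34]
New median = 9/2
Delta = 9/2 - 7 = -5/2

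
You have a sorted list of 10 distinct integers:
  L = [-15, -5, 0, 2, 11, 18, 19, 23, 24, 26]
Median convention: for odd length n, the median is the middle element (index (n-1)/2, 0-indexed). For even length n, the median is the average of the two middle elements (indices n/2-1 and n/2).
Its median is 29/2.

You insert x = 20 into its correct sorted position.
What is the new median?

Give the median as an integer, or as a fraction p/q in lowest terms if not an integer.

Old list (sorted, length 10): [-15, -5, 0, 2, 11, 18, 19, 23, 24, 26]
Old median = 29/2
Insert x = 20
Old length even (10). Middle pair: indices 4,5 = 11,18.
New length odd (11). New median = single middle element.
x = 20: 7 elements are < x, 3 elements are > x.
New sorted list: [-15, -5, 0, 2, 11, 18, 19, 20, 23, 24, 26]
New median = 18

Answer: 18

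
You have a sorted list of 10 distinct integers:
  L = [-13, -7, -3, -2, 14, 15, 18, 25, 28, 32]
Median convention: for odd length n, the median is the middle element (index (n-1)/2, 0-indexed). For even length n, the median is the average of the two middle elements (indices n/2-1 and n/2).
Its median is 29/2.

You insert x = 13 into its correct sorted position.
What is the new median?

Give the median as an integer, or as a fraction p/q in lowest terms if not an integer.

Old list (sorted, length 10): [-13, -7, -3, -2, 14, 15, 18, 25, 28, 32]
Old median = 29/2
Insert x = 13
Old length even (10). Middle pair: indices 4,5 = 14,15.
New length odd (11). New median = single middle element.
x = 13: 4 elements are < x, 6 elements are > x.
New sorted list: [-13, -7, -3, -2, 13, 14, 15, 18, 25, 28, 32]
New median = 14

Answer: 14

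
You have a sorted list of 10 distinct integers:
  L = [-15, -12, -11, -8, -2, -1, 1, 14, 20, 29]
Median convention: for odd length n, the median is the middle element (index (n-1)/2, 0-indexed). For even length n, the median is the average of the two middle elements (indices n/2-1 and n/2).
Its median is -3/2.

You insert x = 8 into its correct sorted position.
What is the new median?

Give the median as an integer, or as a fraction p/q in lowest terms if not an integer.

Old list (sorted, length 10): [-15, -12, -11, -8, -2, -1, 1, 14, 20, 29]
Old median = -3/2
Insert x = 8
Old length even (10). Middle pair: indices 4,5 = -2,-1.
New length odd (11). New median = single middle element.
x = 8: 7 elements are < x, 3 elements are > x.
New sorted list: [-15, -12, -11, -8, -2, -1, 1, 8, 14, 20, 29]
New median = -1

Answer: -1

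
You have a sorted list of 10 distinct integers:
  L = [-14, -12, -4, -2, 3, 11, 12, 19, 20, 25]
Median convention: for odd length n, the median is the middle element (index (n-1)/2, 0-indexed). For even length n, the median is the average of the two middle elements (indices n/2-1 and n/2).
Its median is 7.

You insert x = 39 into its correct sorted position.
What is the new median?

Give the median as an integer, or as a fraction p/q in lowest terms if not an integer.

Answer: 11

Derivation:
Old list (sorted, length 10): [-14, -12, -4, -2, 3, 11, 12, 19, 20, 25]
Old median = 7
Insert x = 39
Old length even (10). Middle pair: indices 4,5 = 3,11.
New length odd (11). New median = single middle element.
x = 39: 10 elements are < x, 0 elements are > x.
New sorted list: [-14, -12, -4, -2, 3, 11, 12, 19, 20, 25, 39]
New median = 11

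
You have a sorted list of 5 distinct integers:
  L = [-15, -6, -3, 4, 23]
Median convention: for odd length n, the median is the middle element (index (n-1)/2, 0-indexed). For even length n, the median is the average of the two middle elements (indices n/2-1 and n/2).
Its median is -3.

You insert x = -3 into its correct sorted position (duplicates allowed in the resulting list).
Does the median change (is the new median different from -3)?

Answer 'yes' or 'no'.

Answer: no

Derivation:
Old median = -3
Insert x = -3
New median = -3
Changed? no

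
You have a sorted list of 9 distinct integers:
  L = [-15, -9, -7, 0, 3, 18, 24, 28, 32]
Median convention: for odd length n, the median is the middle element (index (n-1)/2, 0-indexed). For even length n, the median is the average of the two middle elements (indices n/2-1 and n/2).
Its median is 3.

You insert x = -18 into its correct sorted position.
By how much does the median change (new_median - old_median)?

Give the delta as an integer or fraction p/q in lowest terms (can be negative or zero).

Old median = 3
After inserting x = -18: new sorted = [-18, -15, -9, -7, 0, 3, 18, 24, 28, 32]
New median = 3/2
Delta = 3/2 - 3 = -3/2

Answer: -3/2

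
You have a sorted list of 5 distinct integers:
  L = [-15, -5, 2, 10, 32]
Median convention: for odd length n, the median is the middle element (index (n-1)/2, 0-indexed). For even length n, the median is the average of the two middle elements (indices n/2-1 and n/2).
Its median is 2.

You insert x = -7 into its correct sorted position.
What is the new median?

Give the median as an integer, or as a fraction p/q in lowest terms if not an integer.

Answer: -3/2

Derivation:
Old list (sorted, length 5): [-15, -5, 2, 10, 32]
Old median = 2
Insert x = -7
Old length odd (5). Middle was index 2 = 2.
New length even (6). New median = avg of two middle elements.
x = -7: 1 elements are < x, 4 elements are > x.
New sorted list: [-15, -7, -5, 2, 10, 32]
New median = -3/2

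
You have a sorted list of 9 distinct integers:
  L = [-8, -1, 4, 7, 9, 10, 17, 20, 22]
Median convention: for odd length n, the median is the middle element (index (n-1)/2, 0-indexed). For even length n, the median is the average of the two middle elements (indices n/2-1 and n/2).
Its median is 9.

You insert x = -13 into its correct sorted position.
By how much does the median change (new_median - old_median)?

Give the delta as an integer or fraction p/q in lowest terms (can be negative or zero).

Answer: -1

Derivation:
Old median = 9
After inserting x = -13: new sorted = [-13, -8, -1, 4, 7, 9, 10, 17, 20, 22]
New median = 8
Delta = 8 - 9 = -1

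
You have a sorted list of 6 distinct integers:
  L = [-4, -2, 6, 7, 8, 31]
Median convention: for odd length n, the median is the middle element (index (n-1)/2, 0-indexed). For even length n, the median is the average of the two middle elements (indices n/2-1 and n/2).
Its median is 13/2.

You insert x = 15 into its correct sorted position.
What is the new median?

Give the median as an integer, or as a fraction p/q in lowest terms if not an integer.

Old list (sorted, length 6): [-4, -2, 6, 7, 8, 31]
Old median = 13/2
Insert x = 15
Old length even (6). Middle pair: indices 2,3 = 6,7.
New length odd (7). New median = single middle element.
x = 15: 5 elements are < x, 1 elements are > x.
New sorted list: [-4, -2, 6, 7, 8, 15, 31]
New median = 7

Answer: 7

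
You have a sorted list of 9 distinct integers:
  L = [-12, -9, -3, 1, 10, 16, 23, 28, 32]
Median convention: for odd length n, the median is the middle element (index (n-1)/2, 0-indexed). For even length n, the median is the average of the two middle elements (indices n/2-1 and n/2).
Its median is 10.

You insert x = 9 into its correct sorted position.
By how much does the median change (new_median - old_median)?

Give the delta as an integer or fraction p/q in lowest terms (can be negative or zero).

Answer: -1/2

Derivation:
Old median = 10
After inserting x = 9: new sorted = [-12, -9, -3, 1, 9, 10, 16, 23, 28, 32]
New median = 19/2
Delta = 19/2 - 10 = -1/2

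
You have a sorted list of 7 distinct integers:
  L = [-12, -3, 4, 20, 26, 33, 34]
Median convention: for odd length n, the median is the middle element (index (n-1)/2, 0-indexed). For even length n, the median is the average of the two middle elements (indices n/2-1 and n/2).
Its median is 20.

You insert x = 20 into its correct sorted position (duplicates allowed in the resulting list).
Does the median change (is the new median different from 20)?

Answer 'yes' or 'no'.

Old median = 20
Insert x = 20
New median = 20
Changed? no

Answer: no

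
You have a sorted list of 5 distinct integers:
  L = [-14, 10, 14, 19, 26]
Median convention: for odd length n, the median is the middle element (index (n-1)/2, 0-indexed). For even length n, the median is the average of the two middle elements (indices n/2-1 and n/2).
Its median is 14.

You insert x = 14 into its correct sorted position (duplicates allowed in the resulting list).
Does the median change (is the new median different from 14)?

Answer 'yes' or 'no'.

Answer: no

Derivation:
Old median = 14
Insert x = 14
New median = 14
Changed? no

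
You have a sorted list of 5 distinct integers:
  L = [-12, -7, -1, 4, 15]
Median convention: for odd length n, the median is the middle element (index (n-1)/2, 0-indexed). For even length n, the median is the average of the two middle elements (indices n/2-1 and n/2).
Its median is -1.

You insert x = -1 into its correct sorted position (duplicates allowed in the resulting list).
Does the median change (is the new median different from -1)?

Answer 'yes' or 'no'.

Answer: no

Derivation:
Old median = -1
Insert x = -1
New median = -1
Changed? no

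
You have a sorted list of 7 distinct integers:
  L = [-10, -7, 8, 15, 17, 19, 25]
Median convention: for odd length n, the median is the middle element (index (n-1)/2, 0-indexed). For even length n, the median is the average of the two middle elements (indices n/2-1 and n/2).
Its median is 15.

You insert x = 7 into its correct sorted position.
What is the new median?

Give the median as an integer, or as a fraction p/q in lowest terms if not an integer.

Old list (sorted, length 7): [-10, -7, 8, 15, 17, 19, 25]
Old median = 15
Insert x = 7
Old length odd (7). Middle was index 3 = 15.
New length even (8). New median = avg of two middle elements.
x = 7: 2 elements are < x, 5 elements are > x.
New sorted list: [-10, -7, 7, 8, 15, 17, 19, 25]
New median = 23/2

Answer: 23/2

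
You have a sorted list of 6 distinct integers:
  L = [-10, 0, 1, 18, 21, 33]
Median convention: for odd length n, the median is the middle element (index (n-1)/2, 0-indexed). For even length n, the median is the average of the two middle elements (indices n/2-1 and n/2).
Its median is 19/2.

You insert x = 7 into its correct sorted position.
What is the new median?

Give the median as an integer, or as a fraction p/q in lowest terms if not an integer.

Answer: 7

Derivation:
Old list (sorted, length 6): [-10, 0, 1, 18, 21, 33]
Old median = 19/2
Insert x = 7
Old length even (6). Middle pair: indices 2,3 = 1,18.
New length odd (7). New median = single middle element.
x = 7: 3 elements are < x, 3 elements are > x.
New sorted list: [-10, 0, 1, 7, 18, 21, 33]
New median = 7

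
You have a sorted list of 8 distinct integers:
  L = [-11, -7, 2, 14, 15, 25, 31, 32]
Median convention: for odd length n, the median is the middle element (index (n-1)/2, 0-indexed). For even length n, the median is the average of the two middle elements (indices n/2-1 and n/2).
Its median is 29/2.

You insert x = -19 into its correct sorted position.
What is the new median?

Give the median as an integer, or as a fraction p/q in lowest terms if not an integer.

Old list (sorted, length 8): [-11, -7, 2, 14, 15, 25, 31, 32]
Old median = 29/2
Insert x = -19
Old length even (8). Middle pair: indices 3,4 = 14,15.
New length odd (9). New median = single middle element.
x = -19: 0 elements are < x, 8 elements are > x.
New sorted list: [-19, -11, -7, 2, 14, 15, 25, 31, 32]
New median = 14

Answer: 14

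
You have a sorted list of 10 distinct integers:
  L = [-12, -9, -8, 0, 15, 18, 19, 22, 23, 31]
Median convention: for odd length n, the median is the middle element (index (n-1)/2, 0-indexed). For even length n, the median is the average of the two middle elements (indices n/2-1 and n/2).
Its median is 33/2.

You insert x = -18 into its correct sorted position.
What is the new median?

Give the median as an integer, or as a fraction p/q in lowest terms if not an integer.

Answer: 15

Derivation:
Old list (sorted, length 10): [-12, -9, -8, 0, 15, 18, 19, 22, 23, 31]
Old median = 33/2
Insert x = -18
Old length even (10). Middle pair: indices 4,5 = 15,18.
New length odd (11). New median = single middle element.
x = -18: 0 elements are < x, 10 elements are > x.
New sorted list: [-18, -12, -9, -8, 0, 15, 18, 19, 22, 23, 31]
New median = 15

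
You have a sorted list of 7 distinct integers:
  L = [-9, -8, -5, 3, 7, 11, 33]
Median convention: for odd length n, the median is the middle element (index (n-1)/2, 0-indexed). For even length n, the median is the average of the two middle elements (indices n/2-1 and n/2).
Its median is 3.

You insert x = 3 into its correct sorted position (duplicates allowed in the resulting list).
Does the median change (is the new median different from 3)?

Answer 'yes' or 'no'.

Answer: no

Derivation:
Old median = 3
Insert x = 3
New median = 3
Changed? no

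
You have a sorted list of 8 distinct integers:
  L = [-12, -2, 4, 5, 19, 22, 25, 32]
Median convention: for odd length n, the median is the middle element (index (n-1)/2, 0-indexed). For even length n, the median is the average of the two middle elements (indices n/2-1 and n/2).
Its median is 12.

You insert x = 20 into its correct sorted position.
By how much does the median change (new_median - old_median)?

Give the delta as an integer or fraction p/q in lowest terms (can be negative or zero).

Answer: 7

Derivation:
Old median = 12
After inserting x = 20: new sorted = [-12, -2, 4, 5, 19, 20, 22, 25, 32]
New median = 19
Delta = 19 - 12 = 7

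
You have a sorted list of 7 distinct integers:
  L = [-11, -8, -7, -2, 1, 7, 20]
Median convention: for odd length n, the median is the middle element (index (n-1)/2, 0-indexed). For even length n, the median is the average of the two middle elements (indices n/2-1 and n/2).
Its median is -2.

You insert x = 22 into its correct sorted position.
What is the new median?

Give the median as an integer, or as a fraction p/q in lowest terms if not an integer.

Old list (sorted, length 7): [-11, -8, -7, -2, 1, 7, 20]
Old median = -2
Insert x = 22
Old length odd (7). Middle was index 3 = -2.
New length even (8). New median = avg of two middle elements.
x = 22: 7 elements are < x, 0 elements are > x.
New sorted list: [-11, -8, -7, -2, 1, 7, 20, 22]
New median = -1/2

Answer: -1/2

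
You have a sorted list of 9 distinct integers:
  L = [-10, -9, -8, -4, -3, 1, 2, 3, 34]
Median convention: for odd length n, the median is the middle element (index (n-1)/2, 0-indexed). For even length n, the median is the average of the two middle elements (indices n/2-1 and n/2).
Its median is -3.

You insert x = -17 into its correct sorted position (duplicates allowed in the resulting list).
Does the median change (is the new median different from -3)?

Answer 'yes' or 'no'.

Old median = -3
Insert x = -17
New median = -7/2
Changed? yes

Answer: yes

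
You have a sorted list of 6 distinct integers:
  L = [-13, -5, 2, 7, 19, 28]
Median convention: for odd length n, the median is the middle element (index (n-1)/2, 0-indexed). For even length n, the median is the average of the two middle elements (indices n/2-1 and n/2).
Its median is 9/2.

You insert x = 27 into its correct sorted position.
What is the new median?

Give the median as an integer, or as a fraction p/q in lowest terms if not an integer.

Answer: 7

Derivation:
Old list (sorted, length 6): [-13, -5, 2, 7, 19, 28]
Old median = 9/2
Insert x = 27
Old length even (6). Middle pair: indices 2,3 = 2,7.
New length odd (7). New median = single middle element.
x = 27: 5 elements are < x, 1 elements are > x.
New sorted list: [-13, -5, 2, 7, 19, 27, 28]
New median = 7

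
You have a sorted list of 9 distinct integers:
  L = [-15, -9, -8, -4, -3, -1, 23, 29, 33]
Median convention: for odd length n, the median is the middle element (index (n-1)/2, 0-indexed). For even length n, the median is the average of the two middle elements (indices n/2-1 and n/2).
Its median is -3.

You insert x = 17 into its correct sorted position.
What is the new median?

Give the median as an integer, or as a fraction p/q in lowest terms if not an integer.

Answer: -2

Derivation:
Old list (sorted, length 9): [-15, -9, -8, -4, -3, -1, 23, 29, 33]
Old median = -3
Insert x = 17
Old length odd (9). Middle was index 4 = -3.
New length even (10). New median = avg of two middle elements.
x = 17: 6 elements are < x, 3 elements are > x.
New sorted list: [-15, -9, -8, -4, -3, -1, 17, 23, 29, 33]
New median = -2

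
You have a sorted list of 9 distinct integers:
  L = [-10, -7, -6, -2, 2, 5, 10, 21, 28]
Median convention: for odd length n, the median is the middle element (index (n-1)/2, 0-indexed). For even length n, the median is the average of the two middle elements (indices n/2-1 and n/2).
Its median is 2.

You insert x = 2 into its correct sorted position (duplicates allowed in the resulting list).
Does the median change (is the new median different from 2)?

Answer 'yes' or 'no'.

Answer: no

Derivation:
Old median = 2
Insert x = 2
New median = 2
Changed? no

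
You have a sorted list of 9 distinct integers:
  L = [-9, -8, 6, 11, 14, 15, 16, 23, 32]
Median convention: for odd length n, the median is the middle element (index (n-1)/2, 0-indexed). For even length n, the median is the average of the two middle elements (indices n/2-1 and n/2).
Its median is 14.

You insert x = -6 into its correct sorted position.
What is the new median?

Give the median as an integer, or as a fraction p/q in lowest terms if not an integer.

Answer: 25/2

Derivation:
Old list (sorted, length 9): [-9, -8, 6, 11, 14, 15, 16, 23, 32]
Old median = 14
Insert x = -6
Old length odd (9). Middle was index 4 = 14.
New length even (10). New median = avg of two middle elements.
x = -6: 2 elements are < x, 7 elements are > x.
New sorted list: [-9, -8, -6, 6, 11, 14, 15, 16, 23, 32]
New median = 25/2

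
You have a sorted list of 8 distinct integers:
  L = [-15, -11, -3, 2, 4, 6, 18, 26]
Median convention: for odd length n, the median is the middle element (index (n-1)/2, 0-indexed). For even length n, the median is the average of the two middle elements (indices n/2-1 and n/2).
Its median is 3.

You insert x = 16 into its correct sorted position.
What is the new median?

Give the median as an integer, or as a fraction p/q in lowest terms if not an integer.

Old list (sorted, length 8): [-15, -11, -3, 2, 4, 6, 18, 26]
Old median = 3
Insert x = 16
Old length even (8). Middle pair: indices 3,4 = 2,4.
New length odd (9). New median = single middle element.
x = 16: 6 elements are < x, 2 elements are > x.
New sorted list: [-15, -11, -3, 2, 4, 6, 16, 18, 26]
New median = 4

Answer: 4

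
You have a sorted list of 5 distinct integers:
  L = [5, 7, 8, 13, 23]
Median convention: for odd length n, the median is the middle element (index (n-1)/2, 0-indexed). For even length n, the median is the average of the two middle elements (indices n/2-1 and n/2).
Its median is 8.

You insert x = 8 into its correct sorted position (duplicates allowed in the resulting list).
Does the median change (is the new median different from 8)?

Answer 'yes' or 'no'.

Answer: no

Derivation:
Old median = 8
Insert x = 8
New median = 8
Changed? no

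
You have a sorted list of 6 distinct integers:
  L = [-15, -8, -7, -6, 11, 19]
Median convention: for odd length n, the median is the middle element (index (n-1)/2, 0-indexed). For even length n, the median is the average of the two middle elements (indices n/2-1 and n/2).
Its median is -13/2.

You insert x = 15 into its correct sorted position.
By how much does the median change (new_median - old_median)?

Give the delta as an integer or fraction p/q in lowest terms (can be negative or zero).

Old median = -13/2
After inserting x = 15: new sorted = [-15, -8, -7, -6, 11, 15, 19]
New median = -6
Delta = -6 - -13/2 = 1/2

Answer: 1/2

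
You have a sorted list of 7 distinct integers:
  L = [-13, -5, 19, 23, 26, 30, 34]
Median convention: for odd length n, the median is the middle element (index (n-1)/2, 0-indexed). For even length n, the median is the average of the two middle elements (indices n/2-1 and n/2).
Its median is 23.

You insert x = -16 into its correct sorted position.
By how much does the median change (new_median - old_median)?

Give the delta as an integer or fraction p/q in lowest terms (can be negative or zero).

Old median = 23
After inserting x = -16: new sorted = [-16, -13, -5, 19, 23, 26, 30, 34]
New median = 21
Delta = 21 - 23 = -2

Answer: -2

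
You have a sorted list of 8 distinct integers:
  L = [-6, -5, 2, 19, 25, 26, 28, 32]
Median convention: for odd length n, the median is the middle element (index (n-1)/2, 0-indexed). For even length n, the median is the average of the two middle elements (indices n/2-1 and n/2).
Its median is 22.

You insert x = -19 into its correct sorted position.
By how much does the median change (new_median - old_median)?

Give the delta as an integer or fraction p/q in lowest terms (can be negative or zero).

Answer: -3

Derivation:
Old median = 22
After inserting x = -19: new sorted = [-19, -6, -5, 2, 19, 25, 26, 28, 32]
New median = 19
Delta = 19 - 22 = -3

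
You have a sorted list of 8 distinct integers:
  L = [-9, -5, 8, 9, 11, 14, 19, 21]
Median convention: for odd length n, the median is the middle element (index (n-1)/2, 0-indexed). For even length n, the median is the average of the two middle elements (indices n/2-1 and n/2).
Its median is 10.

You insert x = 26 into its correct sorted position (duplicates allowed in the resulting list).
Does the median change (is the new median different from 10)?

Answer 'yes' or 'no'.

Old median = 10
Insert x = 26
New median = 11
Changed? yes

Answer: yes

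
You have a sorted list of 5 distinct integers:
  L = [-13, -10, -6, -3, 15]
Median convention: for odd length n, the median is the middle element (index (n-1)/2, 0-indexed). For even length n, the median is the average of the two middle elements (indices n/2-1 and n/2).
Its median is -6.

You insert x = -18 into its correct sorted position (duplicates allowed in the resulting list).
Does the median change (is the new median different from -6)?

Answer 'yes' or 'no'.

Old median = -6
Insert x = -18
New median = -8
Changed? yes

Answer: yes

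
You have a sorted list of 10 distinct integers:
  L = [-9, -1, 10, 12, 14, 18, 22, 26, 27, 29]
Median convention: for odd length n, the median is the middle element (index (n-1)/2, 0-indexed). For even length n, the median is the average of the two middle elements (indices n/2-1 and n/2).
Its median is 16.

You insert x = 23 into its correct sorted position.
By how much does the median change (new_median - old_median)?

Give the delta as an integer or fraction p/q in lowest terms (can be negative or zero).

Answer: 2

Derivation:
Old median = 16
After inserting x = 23: new sorted = [-9, -1, 10, 12, 14, 18, 22, 23, 26, 27, 29]
New median = 18
Delta = 18 - 16 = 2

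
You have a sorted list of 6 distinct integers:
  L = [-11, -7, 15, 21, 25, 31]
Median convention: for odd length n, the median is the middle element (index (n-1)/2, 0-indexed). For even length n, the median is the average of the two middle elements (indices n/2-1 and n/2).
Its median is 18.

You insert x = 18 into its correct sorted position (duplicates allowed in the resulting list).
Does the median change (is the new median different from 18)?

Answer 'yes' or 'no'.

Old median = 18
Insert x = 18
New median = 18
Changed? no

Answer: no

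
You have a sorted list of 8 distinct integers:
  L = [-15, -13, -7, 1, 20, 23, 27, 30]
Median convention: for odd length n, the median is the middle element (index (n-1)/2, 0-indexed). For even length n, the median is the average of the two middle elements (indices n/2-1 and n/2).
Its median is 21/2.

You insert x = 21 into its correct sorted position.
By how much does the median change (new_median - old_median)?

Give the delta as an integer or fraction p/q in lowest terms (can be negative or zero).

Answer: 19/2

Derivation:
Old median = 21/2
After inserting x = 21: new sorted = [-15, -13, -7, 1, 20, 21, 23, 27, 30]
New median = 20
Delta = 20 - 21/2 = 19/2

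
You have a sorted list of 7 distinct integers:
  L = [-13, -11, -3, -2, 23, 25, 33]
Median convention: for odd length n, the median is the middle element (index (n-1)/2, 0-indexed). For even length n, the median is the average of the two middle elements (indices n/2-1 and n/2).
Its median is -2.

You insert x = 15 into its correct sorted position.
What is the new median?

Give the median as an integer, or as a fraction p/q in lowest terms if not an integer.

Answer: 13/2

Derivation:
Old list (sorted, length 7): [-13, -11, -3, -2, 23, 25, 33]
Old median = -2
Insert x = 15
Old length odd (7). Middle was index 3 = -2.
New length even (8). New median = avg of two middle elements.
x = 15: 4 elements are < x, 3 elements are > x.
New sorted list: [-13, -11, -3, -2, 15, 23, 25, 33]
New median = 13/2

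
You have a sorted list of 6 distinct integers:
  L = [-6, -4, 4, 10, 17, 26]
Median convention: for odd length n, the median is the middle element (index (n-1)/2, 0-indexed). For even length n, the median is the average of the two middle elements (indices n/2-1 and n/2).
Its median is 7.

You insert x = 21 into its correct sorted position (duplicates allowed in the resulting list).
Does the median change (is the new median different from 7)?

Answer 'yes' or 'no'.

Answer: yes

Derivation:
Old median = 7
Insert x = 21
New median = 10
Changed? yes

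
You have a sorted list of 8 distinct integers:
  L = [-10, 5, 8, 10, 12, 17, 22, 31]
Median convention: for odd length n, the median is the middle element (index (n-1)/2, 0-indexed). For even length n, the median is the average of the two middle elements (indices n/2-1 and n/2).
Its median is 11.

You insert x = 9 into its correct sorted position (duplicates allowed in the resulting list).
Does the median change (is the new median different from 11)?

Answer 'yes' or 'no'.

Old median = 11
Insert x = 9
New median = 10
Changed? yes

Answer: yes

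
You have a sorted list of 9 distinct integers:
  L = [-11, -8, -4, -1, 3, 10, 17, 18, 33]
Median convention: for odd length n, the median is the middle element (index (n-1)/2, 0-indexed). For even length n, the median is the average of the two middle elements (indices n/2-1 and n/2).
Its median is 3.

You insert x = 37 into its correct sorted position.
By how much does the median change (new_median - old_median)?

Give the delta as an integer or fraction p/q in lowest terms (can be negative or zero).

Answer: 7/2

Derivation:
Old median = 3
After inserting x = 37: new sorted = [-11, -8, -4, -1, 3, 10, 17, 18, 33, 37]
New median = 13/2
Delta = 13/2 - 3 = 7/2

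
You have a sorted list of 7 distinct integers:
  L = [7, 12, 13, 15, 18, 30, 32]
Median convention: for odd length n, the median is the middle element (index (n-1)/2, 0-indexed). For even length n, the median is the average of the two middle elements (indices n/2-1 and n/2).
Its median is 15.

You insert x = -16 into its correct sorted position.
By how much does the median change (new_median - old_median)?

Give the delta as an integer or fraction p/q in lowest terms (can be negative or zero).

Answer: -1

Derivation:
Old median = 15
After inserting x = -16: new sorted = [-16, 7, 12, 13, 15, 18, 30, 32]
New median = 14
Delta = 14 - 15 = -1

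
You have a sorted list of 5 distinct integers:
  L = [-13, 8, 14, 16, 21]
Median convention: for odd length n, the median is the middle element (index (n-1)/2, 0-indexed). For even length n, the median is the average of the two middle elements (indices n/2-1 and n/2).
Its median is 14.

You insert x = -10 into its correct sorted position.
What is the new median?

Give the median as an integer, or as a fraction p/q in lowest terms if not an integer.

Old list (sorted, length 5): [-13, 8, 14, 16, 21]
Old median = 14
Insert x = -10
Old length odd (5). Middle was index 2 = 14.
New length even (6). New median = avg of two middle elements.
x = -10: 1 elements are < x, 4 elements are > x.
New sorted list: [-13, -10, 8, 14, 16, 21]
New median = 11

Answer: 11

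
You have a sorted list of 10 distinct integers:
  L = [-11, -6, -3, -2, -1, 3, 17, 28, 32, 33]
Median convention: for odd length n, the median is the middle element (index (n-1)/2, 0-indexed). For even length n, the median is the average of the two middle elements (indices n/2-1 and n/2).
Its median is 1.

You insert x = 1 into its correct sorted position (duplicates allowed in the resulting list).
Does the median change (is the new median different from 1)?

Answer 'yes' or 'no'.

Old median = 1
Insert x = 1
New median = 1
Changed? no

Answer: no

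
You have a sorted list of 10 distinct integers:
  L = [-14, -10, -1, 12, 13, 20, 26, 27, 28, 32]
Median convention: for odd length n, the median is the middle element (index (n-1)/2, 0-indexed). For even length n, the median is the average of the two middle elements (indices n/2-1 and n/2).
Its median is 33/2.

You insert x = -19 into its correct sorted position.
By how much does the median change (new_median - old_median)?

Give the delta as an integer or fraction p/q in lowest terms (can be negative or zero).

Answer: -7/2

Derivation:
Old median = 33/2
After inserting x = -19: new sorted = [-19, -14, -10, -1, 12, 13, 20, 26, 27, 28, 32]
New median = 13
Delta = 13 - 33/2 = -7/2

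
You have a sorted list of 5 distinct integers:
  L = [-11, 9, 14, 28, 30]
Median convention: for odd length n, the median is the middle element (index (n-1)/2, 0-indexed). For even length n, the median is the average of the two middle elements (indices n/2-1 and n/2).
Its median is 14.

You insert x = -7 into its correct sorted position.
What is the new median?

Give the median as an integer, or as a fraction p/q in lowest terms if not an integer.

Old list (sorted, length 5): [-11, 9, 14, 28, 30]
Old median = 14
Insert x = -7
Old length odd (5). Middle was index 2 = 14.
New length even (6). New median = avg of two middle elements.
x = -7: 1 elements are < x, 4 elements are > x.
New sorted list: [-11, -7, 9, 14, 28, 30]
New median = 23/2

Answer: 23/2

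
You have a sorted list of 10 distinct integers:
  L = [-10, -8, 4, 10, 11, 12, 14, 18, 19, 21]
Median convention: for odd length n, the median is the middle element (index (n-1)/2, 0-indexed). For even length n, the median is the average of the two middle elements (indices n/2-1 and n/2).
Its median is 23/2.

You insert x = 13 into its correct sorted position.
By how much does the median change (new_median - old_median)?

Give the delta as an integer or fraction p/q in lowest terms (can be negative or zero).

Answer: 1/2

Derivation:
Old median = 23/2
After inserting x = 13: new sorted = [-10, -8, 4, 10, 11, 12, 13, 14, 18, 19, 21]
New median = 12
Delta = 12 - 23/2 = 1/2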